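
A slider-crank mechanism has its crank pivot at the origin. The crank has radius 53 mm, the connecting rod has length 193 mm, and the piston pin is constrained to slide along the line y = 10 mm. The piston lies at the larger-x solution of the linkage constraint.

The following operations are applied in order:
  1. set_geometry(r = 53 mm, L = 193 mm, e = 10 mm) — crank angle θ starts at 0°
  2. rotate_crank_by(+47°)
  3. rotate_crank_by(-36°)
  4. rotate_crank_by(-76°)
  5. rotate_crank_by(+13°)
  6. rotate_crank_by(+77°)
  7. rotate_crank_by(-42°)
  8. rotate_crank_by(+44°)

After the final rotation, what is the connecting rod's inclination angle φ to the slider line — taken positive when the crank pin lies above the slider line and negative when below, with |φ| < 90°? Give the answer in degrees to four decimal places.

set_geometry: r = 53 mm, L = 193 mm, e = 10 mm; θ ← 0°
rotate_crank_by(+47°): θ ← 0° +47° = 47°
rotate_crank_by(-36°): θ ← 47° -36° = 11°
rotate_crank_by(-76°): θ ← 11° -76° = -65°
rotate_crank_by(+13°): θ ← -65° +13° = -52°
rotate_crank_by(+77°): θ ← -52° +77° = 25°
rotate_crank_by(-42°): θ ← 25° -42° = -17°
rotate_crank_by(+44°): θ ← -17° +44° = 27°
crank pin P = (r cos θ, r sin θ) = (47.223346, 24.061496)
h = r sin θ − e = 24.061496 − 10 = 14.061496
sin φ = h / L = 14.061496 / 193 = 0.07285749
φ = arcsin(0.07285749) = 4.178129°

4.1781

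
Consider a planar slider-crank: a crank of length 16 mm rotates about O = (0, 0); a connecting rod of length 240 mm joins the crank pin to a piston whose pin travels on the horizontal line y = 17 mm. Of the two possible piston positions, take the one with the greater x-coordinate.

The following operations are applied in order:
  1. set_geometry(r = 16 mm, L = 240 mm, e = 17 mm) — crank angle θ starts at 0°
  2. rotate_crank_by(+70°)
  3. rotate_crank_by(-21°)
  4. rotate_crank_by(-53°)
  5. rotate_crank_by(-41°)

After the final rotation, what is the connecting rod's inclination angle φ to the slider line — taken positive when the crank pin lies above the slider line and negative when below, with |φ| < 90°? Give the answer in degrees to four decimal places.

set_geometry: r = 16 mm, L = 240 mm, e = 17 mm; θ ← 0°
rotate_crank_by(+70°): θ ← 0° +70° = 70°
rotate_crank_by(-21°): θ ← 70° -21° = 49°
rotate_crank_by(-53°): θ ← 49° -53° = -4°
rotate_crank_by(-41°): θ ← -4° -41° = -45°
crank pin P = (r cos θ, r sin θ) = (11.313708, -11.313708)
h = r sin θ − e = -11.313708 − 17 = -28.313708
sin φ = h / L = -28.313708 / 240 = -0.11797379
φ = arcsin(-0.11797379) = -6.775178°

-6.7752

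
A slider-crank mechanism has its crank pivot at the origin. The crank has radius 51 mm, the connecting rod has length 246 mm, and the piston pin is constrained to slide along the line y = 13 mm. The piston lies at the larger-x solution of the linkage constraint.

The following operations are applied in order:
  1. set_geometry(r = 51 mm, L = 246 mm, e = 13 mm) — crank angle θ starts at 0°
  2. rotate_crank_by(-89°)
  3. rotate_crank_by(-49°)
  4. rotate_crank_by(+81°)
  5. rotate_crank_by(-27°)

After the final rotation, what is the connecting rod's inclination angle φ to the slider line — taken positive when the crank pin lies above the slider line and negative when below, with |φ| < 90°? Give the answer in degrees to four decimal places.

-15.0123

set_geometry: r = 51 mm, L = 246 mm, e = 13 mm; θ ← 0°
rotate_crank_by(-89°): θ ← 0° -89° = -89°
rotate_crank_by(-49°): θ ← -89° -49° = -138°
rotate_crank_by(+81°): θ ← -138° +81° = -57°
rotate_crank_by(-27°): θ ← -57° -27° = -84°
crank pin P = (r cos θ, r sin θ) = (5.330952, -50.720617)
h = r sin θ − e = -50.720617 − 13 = -63.720617
sin φ = h / L = -63.720617 / 246 = -0.25902690
φ = arcsin(-0.25902690) = -15.012329°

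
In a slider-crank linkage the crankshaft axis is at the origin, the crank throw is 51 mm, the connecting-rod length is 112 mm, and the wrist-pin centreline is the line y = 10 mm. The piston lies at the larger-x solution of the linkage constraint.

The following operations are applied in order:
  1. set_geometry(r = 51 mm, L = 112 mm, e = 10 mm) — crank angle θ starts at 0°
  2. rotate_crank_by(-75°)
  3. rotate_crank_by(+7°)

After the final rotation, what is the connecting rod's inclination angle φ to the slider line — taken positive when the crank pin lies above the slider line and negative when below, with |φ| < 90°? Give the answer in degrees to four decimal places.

set_geometry: r = 51 mm, L = 112 mm, e = 10 mm; θ ← 0°
rotate_crank_by(-75°): θ ← 0° -75° = -75°
rotate_crank_by(+7°): θ ← -75° +7° = -68°
crank pin P = (r cos θ, r sin θ) = (19.104936, -47.286377)
h = r sin θ − e = -47.286377 − 10 = -57.286377
sin φ = h / L = -57.286377 / 112 = -0.51148551
φ = arcsin(-0.51148551) = -30.762829°

-30.7628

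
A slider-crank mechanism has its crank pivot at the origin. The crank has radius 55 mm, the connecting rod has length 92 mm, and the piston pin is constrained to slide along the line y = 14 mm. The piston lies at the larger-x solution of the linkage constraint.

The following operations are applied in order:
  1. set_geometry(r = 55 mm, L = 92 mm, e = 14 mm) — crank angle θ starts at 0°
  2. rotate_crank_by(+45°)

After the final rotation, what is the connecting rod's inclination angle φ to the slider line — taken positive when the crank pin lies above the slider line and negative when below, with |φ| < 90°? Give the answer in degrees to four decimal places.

set_geometry: r = 55 mm, L = 92 mm, e = 14 mm; θ ← 0°
rotate_crank_by(+45°): θ ← 0° +45° = 45°
crank pin P = (r cos θ, r sin θ) = (38.890873, 38.890873)
h = r sin θ − e = 38.890873 − 14 = 24.890873
sin φ = h / L = 24.890873 / 92 = 0.27055297
φ = arcsin(0.27055297) = 15.697174°

15.6972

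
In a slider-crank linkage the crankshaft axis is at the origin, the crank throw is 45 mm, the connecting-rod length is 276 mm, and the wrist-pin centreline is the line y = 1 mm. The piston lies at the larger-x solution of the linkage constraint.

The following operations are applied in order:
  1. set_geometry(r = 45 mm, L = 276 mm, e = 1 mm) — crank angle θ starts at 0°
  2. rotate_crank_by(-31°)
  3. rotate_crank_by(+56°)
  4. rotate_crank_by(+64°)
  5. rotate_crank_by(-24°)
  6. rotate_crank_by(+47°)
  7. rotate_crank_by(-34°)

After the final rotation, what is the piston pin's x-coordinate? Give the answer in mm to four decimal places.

281.9832

set_geometry: r = 45 mm, L = 276 mm, e = 1 mm; θ ← 0°
rotate_crank_by(-31°): θ ← 0° -31° = -31°
rotate_crank_by(+56°): θ ← -31° +56° = 25°
rotate_crank_by(+64°): θ ← 25° +64° = 89°
rotate_crank_by(-24°): θ ← 89° -24° = 65°
rotate_crank_by(+47°): θ ← 65° +47° = 112°
rotate_crank_by(-34°): θ ← 112° -34° = 78°
crank pin P = (r cos θ, r sin θ) = (9.356026, 44.016642)
h = r sin θ − e = 44.016642 − 1 = 43.016642
x = r cos θ + √(L² − h²) = 9.356026 + √(76176.0 − 1850.4315) = 9.356026 + 272.627160 = 281.983186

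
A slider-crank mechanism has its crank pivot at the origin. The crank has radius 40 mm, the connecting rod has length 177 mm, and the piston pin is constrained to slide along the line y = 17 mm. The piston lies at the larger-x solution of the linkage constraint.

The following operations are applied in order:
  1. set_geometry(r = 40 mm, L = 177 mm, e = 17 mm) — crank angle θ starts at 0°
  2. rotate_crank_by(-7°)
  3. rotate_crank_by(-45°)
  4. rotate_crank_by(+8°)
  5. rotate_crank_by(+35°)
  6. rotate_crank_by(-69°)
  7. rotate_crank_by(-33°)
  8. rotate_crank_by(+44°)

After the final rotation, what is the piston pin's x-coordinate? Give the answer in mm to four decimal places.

set_geometry: r = 40 mm, L = 177 mm, e = 17 mm; θ ← 0°
rotate_crank_by(-7°): θ ← 0° -7° = -7°
rotate_crank_by(-45°): θ ← -7° -45° = -52°
rotate_crank_by(+8°): θ ← -52° +8° = -44°
rotate_crank_by(+35°): θ ← -44° +35° = -9°
rotate_crank_by(-69°): θ ← -9° -69° = -78°
rotate_crank_by(-33°): θ ← -78° -33° = -111°
rotate_crank_by(+44°): θ ← -111° +44° = -67°
crank pin P = (r cos θ, r sin θ) = (15.629245, -36.820194)
h = r sin θ − e = -36.820194 − 17 = -53.820194
x = r cos θ + √(L² − h²) = 15.629245 + √(31329.0 − 2896.6133) = 15.629245 + 168.619058 = 184.248303

184.2483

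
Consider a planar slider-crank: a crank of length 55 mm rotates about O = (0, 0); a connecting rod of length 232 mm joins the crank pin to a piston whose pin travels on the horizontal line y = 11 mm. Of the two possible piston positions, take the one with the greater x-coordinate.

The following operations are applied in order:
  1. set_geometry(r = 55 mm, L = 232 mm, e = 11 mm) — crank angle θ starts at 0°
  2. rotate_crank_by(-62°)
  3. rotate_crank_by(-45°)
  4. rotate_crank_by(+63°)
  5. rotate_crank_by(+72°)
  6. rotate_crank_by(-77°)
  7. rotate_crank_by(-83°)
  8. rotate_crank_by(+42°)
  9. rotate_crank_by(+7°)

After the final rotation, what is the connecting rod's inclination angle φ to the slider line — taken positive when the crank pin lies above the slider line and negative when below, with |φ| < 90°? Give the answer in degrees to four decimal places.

set_geometry: r = 55 mm, L = 232 mm, e = 11 mm; θ ← 0°
rotate_crank_by(-62°): θ ← 0° -62° = -62°
rotate_crank_by(-45°): θ ← -62° -45° = -107°
rotate_crank_by(+63°): θ ← -107° +63° = -44°
rotate_crank_by(+72°): θ ← -44° +72° = 28°
rotate_crank_by(-77°): θ ← 28° -77° = -49°
rotate_crank_by(-83°): θ ← -49° -83° = -132°
rotate_crank_by(+42°): θ ← -132° +42° = -90°
rotate_crank_by(+7°): θ ← -90° +7° = -83°
crank pin P = (r cos θ, r sin θ) = (6.702814, -54.590038)
h = r sin θ − e = -54.590038 − 11 = -65.590038
sin φ = h / L = -65.590038 / 232 = -0.28271568
φ = arcsin(-0.28271568) = -16.422352°

-16.4224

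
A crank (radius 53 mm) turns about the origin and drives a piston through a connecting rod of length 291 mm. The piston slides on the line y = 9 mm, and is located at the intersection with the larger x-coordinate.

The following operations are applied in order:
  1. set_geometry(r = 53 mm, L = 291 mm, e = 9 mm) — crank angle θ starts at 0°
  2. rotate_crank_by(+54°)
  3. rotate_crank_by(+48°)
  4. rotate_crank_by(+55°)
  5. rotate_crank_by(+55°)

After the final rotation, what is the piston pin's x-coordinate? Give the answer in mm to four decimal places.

243.6806

set_geometry: r = 53 mm, L = 291 mm, e = 9 mm; θ ← 0°
rotate_crank_by(+54°): θ ← 0° +54° = 54°
rotate_crank_by(+48°): θ ← 54° +48° = 102°
rotate_crank_by(+55°): θ ← 102° +55° = 157°
rotate_crank_by(+55°): θ ← 157° +55° = 212°
crank pin P = (r cos θ, r sin θ) = (-44.946549, -28.085721)
h = r sin θ − e = -28.085721 − 9 = -37.085721
x = r cos θ + √(L² − h²) = -44.946549 + √(84681.0 − 1375.3507) = -44.946549 + 288.627180 = 243.680631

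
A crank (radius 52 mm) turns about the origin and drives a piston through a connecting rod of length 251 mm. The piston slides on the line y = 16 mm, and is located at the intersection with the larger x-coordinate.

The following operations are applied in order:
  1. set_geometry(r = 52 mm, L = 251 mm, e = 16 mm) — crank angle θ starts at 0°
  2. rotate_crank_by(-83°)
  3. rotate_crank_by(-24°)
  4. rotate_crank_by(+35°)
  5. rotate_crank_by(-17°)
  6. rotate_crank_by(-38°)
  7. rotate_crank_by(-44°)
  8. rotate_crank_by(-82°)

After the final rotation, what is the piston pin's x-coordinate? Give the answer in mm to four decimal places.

set_geometry: r = 52 mm, L = 251 mm, e = 16 mm; θ ← 0°
rotate_crank_by(-83°): θ ← 0° -83° = -83°
rotate_crank_by(-24°): θ ← -83° -24° = -107°
rotate_crank_by(+35°): θ ← -107° +35° = -72°
rotate_crank_by(-17°): θ ← -72° -17° = -89°
rotate_crank_by(-38°): θ ← -89° -38° = -127°
rotate_crank_by(-44°): θ ← -127° -44° = -171°
rotate_crank_by(-82°): θ ← -171° -82° = -253°
crank pin P = (r cos θ, r sin θ) = (-15.203329, 49.727847)
h = r sin θ − e = 49.727847 − 16 = 33.727847
x = r cos θ + √(L² − h²) = -15.203329 + √(63001.0 − 1137.5677) = -15.203329 + 248.723606 = 233.520278

233.5203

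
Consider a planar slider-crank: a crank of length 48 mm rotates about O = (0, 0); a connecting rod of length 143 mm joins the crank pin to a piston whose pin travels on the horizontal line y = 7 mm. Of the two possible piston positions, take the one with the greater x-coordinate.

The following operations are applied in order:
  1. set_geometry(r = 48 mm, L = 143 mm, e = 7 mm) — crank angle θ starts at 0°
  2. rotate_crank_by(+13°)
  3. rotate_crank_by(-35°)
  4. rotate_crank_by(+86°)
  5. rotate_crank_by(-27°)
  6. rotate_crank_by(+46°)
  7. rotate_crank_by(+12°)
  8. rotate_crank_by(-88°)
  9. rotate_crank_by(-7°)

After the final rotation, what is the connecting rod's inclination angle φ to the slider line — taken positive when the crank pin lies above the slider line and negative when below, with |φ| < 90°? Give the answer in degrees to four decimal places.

set_geometry: r = 48 mm, L = 143 mm, e = 7 mm; θ ← 0°
rotate_crank_by(+13°): θ ← 0° +13° = 13°
rotate_crank_by(-35°): θ ← 13° -35° = -22°
rotate_crank_by(+86°): θ ← -22° +86° = 64°
rotate_crank_by(-27°): θ ← 64° -27° = 37°
rotate_crank_by(+46°): θ ← 37° +46° = 83°
rotate_crank_by(+12°): θ ← 83° +12° = 95°
rotate_crank_by(-88°): θ ← 95° -88° = 7°
rotate_crank_by(-7°): θ ← 7° -7° = 0°
crank pin P = (r cos θ, r sin θ) = (48.000000, 0.000000)
h = r sin θ − e = 0.000000 − 7 = -7.000000
sin φ = h / L = -7.000000 / 143 = -0.04895105
φ = arcsin(-0.04895105) = -2.805810°

-2.8058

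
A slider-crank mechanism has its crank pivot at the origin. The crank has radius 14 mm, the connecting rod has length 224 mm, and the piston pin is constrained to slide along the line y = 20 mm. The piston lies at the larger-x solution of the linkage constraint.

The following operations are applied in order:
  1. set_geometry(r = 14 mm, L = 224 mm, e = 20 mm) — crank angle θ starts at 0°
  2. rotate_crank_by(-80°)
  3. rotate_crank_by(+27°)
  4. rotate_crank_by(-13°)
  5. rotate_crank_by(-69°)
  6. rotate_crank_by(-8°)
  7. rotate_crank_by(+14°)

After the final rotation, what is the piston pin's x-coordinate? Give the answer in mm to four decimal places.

213.0508

set_geometry: r = 14 mm, L = 224 mm, e = 20 mm; θ ← 0°
rotate_crank_by(-80°): θ ← 0° -80° = -80°
rotate_crank_by(+27°): θ ← -80° +27° = -53°
rotate_crank_by(-13°): θ ← -53° -13° = -66°
rotate_crank_by(-69°): θ ← -66° -69° = -135°
rotate_crank_by(-8°): θ ← -135° -8° = -143°
rotate_crank_by(+14°): θ ← -143° +14° = -129°
crank pin P = (r cos θ, r sin θ) = (-8.810485, -10.880043)
h = r sin θ − e = -10.880043 − 20 = -30.880043
x = r cos θ + √(L² − h²) = -8.810485 + √(50176.0 − 953.5771) = -8.810485 + 221.861270 = 213.050784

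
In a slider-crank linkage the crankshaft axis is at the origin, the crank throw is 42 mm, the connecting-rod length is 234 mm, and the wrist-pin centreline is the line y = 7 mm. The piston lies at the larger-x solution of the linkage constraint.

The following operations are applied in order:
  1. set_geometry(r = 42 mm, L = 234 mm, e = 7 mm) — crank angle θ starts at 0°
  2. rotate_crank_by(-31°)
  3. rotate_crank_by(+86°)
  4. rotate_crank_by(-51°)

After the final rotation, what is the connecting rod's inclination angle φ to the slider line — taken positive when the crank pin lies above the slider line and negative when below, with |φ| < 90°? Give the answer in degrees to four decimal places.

-0.9967

set_geometry: r = 42 mm, L = 234 mm, e = 7 mm; θ ← 0°
rotate_crank_by(-31°): θ ← 0° -31° = -31°
rotate_crank_by(+86°): θ ← -31° +86° = 55°
rotate_crank_by(-51°): θ ← 55° -51° = 4°
crank pin P = (r cos θ, r sin θ) = (41.897690, 2.929772)
h = r sin θ − e = 2.929772 − 7 = -4.070228
sin φ = h / L = -4.070228 / 234 = -0.01739414
φ = arcsin(-0.01739414) = -0.996661°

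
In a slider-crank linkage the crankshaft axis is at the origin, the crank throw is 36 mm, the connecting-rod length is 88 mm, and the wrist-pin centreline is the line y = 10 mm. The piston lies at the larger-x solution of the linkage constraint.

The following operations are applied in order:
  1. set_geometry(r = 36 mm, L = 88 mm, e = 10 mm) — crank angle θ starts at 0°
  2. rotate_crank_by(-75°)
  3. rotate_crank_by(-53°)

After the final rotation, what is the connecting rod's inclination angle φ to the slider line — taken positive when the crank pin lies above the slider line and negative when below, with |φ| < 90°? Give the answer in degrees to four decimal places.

-25.8492

set_geometry: r = 36 mm, L = 88 mm, e = 10 mm; θ ← 0°
rotate_crank_by(-75°): θ ← 0° -75° = -75°
rotate_crank_by(-53°): θ ← -75° -53° = -128°
crank pin P = (r cos θ, r sin θ) = (-22.163813, -28.368387)
h = r sin θ − e = -28.368387 − 10 = -38.368387
sin φ = h / L = -38.368387 / 88 = -0.43600440
φ = arcsin(-0.43600440) = -25.849223°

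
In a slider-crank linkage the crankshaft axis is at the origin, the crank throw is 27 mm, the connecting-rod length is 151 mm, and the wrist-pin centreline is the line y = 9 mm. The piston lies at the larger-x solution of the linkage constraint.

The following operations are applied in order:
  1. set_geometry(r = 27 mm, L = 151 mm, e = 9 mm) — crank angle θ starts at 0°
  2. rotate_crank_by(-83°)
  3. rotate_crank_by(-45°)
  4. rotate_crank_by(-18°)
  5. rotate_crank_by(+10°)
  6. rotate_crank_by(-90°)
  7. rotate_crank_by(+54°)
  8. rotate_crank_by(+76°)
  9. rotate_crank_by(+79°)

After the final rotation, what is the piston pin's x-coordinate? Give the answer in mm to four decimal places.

set_geometry: r = 27 mm, L = 151 mm, e = 9 mm; θ ← 0°
rotate_crank_by(-83°): θ ← 0° -83° = -83°
rotate_crank_by(-45°): θ ← -83° -45° = -128°
rotate_crank_by(-18°): θ ← -128° -18° = -146°
rotate_crank_by(+10°): θ ← -146° +10° = -136°
rotate_crank_by(-90°): θ ← -136° -90° = -226°
rotate_crank_by(+54°): θ ← -226° +54° = -172°
rotate_crank_by(+76°): θ ← -172° +76° = -96°
rotate_crank_by(+79°): θ ← -96° +79° = -17°
crank pin P = (r cos θ, r sin θ) = (25.820228, -7.894036)
h = r sin θ − e = -7.894036 − 9 = -16.894036
x = r cos θ + √(L² − h²) = 25.820228 + √(22801.0 − 285.4085) = 25.820228 + 150.051963 = 175.872191

175.8722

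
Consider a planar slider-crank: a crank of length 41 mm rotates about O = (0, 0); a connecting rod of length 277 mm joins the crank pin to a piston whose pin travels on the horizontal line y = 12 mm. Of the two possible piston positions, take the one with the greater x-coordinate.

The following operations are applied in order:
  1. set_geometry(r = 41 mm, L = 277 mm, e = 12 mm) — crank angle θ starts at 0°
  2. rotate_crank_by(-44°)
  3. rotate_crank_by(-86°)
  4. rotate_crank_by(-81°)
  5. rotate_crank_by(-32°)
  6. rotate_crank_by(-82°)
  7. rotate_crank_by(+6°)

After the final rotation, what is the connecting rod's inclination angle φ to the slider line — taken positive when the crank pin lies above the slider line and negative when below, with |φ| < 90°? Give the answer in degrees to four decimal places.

set_geometry: r = 41 mm, L = 277 mm, e = 12 mm; θ ← 0°
rotate_crank_by(-44°): θ ← 0° -44° = -44°
rotate_crank_by(-86°): θ ← -44° -86° = -130°
rotate_crank_by(-81°): θ ← -130° -81° = -211°
rotate_crank_by(-32°): θ ← -211° -32° = -243°
rotate_crank_by(-82°): θ ← -243° -82° = -325°
rotate_crank_by(+6°): θ ← -325° +6° = -319°
crank pin P = (r cos θ, r sin θ) = (30.943093, 26.898420)
h = r sin θ − e = 26.898420 − 12 = 14.898420
sin φ = h / L = 14.898420 / 277 = 0.05378491
φ = arcsin(0.05378491) = 3.083136°

3.0831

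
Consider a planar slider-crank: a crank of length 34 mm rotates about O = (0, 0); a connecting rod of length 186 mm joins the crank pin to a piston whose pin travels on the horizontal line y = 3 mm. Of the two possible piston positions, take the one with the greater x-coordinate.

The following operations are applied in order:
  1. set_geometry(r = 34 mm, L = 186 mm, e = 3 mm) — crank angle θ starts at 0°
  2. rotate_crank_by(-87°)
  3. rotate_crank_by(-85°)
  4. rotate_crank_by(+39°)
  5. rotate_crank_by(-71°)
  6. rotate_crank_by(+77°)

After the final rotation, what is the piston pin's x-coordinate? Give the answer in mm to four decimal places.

set_geometry: r = 34 mm, L = 186 mm, e = 3 mm; θ ← 0°
rotate_crank_by(-87°): θ ← 0° -87° = -87°
rotate_crank_by(-85°): θ ← -87° -85° = -172°
rotate_crank_by(+39°): θ ← -172° +39° = -133°
rotate_crank_by(-71°): θ ← -133° -71° = -204°
rotate_crank_by(+77°): θ ← -204° +77° = -127°
crank pin P = (r cos θ, r sin θ) = (-20.461711, -27.153607)
h = r sin θ − e = -27.153607 − 3 = -30.153607
x = r cos θ + √(L² − h²) = -20.461711 + √(34596.0 − 909.2400) = -20.461711 + 183.539532 = 163.077822

163.0778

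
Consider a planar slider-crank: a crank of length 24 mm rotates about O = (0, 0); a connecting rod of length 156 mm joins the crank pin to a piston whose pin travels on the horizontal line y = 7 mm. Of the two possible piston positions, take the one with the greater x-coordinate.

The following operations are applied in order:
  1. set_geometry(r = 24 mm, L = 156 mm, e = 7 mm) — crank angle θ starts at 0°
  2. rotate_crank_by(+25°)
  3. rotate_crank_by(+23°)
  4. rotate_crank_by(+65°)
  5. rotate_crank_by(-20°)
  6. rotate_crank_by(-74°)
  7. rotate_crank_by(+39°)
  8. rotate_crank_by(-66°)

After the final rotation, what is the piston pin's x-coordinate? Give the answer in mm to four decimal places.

179.4234

set_geometry: r = 24 mm, L = 156 mm, e = 7 mm; θ ← 0°
rotate_crank_by(+25°): θ ← 0° +25° = 25°
rotate_crank_by(+23°): θ ← 25° +23° = 48°
rotate_crank_by(+65°): θ ← 48° +65° = 113°
rotate_crank_by(-20°): θ ← 113° -20° = 93°
rotate_crank_by(-74°): θ ← 93° -74° = 19°
rotate_crank_by(+39°): θ ← 19° +39° = 58°
rotate_crank_by(-66°): θ ← 58° -66° = -8°
crank pin P = (r cos θ, r sin θ) = (23.766434, -3.340154)
h = r sin θ − e = -3.340154 − 7 = -10.340154
x = r cos θ + √(L² − h²) = 23.766434 + √(24336.0 − 106.9188) = 23.766434 + 155.656934 = 179.423368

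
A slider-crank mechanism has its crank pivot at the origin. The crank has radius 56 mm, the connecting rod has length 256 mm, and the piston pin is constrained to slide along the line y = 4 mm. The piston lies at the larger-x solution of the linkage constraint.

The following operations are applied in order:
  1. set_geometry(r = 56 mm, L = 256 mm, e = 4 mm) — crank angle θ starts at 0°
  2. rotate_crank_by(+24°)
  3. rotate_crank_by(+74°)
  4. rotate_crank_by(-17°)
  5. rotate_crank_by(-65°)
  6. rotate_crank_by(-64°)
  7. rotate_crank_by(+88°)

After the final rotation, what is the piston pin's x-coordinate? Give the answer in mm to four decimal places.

set_geometry: r = 56 mm, L = 256 mm, e = 4 mm; θ ← 0°
rotate_crank_by(+24°): θ ← 0° +24° = 24°
rotate_crank_by(+74°): θ ← 24° +74° = 98°
rotate_crank_by(-17°): θ ← 98° -17° = 81°
rotate_crank_by(-65°): θ ← 81° -65° = 16°
rotate_crank_by(-64°): θ ← 16° -64° = -48°
rotate_crank_by(+88°): θ ← -48° +88° = 40°
crank pin P = (r cos θ, r sin θ) = (42.898489, 35.996106)
h = r sin θ − e = 35.996106 − 4 = 31.996106
x = r cos θ + √(L² − h²) = 42.898489 + √(65536.0 − 1023.7508) = 42.898489 + 253.992616 = 296.891105

296.8911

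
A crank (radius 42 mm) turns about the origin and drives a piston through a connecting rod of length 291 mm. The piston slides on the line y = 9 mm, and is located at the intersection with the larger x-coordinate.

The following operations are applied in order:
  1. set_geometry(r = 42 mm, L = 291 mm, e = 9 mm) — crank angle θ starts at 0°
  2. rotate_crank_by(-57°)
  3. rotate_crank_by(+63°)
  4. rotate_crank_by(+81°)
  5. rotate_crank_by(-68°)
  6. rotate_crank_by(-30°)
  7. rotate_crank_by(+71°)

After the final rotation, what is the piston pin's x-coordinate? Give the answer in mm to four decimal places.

set_geometry: r = 42 mm, L = 291 mm, e = 9 mm; θ ← 0°
rotate_crank_by(-57°): θ ← 0° -57° = -57°
rotate_crank_by(+63°): θ ← -57° +63° = 6°
rotate_crank_by(+81°): θ ← 6° +81° = 87°
rotate_crank_by(-68°): θ ← 87° -68° = 19°
rotate_crank_by(-30°): θ ← 19° -30° = -11°
rotate_crank_by(+71°): θ ← -11° +71° = 60°
crank pin P = (r cos θ, r sin θ) = (21.000000, 36.373067)
h = r sin θ − e = 36.373067 − 9 = 27.373067
x = r cos θ + √(L² − h²) = 21.000000 + √(84681.0 − 749.2848) = 21.000000 + 289.709709 = 310.709709

310.7097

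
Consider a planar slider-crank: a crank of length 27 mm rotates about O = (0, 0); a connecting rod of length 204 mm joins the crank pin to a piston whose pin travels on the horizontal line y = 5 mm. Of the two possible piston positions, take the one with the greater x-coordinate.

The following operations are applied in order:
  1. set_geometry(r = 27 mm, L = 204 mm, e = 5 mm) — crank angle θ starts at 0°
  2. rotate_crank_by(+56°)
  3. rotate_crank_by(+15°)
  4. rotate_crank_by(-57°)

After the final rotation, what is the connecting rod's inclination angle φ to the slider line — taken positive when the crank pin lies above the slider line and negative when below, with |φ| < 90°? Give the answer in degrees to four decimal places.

set_geometry: r = 27 mm, L = 204 mm, e = 5 mm; θ ← 0°
rotate_crank_by(+56°): θ ← 0° +56° = 56°
rotate_crank_by(+15°): θ ← 56° +15° = 71°
rotate_crank_by(-57°): θ ← 71° -57° = 14°
crank pin P = (r cos θ, r sin θ) = (26.197985, 6.531891)
h = r sin θ − e = 6.531891 − 5 = 1.531891
sin φ = h / L = 1.531891 / 204 = 0.00750927
φ = arcsin(0.00750927) = 0.430254°

0.4303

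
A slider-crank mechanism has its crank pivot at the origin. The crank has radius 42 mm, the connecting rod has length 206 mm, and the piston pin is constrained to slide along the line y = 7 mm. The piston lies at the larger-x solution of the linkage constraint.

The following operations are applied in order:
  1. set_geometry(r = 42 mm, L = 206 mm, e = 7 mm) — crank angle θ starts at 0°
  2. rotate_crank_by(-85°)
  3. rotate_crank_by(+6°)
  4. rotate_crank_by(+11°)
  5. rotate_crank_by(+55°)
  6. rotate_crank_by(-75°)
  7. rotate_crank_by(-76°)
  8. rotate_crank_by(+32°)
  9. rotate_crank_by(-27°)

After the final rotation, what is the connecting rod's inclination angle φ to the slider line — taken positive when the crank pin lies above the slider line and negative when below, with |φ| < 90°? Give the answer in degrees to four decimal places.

-6.1451

set_geometry: r = 42 mm, L = 206 mm, e = 7 mm; θ ← 0°
rotate_crank_by(-85°): θ ← 0° -85° = -85°
rotate_crank_by(+6°): θ ← -85° +6° = -79°
rotate_crank_by(+11°): θ ← -79° +11° = -68°
rotate_crank_by(+55°): θ ← -68° +55° = -13°
rotate_crank_by(-75°): θ ← -13° -75° = -88°
rotate_crank_by(-76°): θ ← -88° -76° = -164°
rotate_crank_by(+32°): θ ← -164° +32° = -132°
rotate_crank_by(-27°): θ ← -132° -27° = -159°
crank pin P = (r cos θ, r sin θ) = (-39.210378, -15.051454)
h = r sin θ − e = -15.051454 − 7 = -22.051454
sin φ = h / L = -22.051454 / 206 = -0.10704589
φ = arcsin(-0.10704589) = -6.145052°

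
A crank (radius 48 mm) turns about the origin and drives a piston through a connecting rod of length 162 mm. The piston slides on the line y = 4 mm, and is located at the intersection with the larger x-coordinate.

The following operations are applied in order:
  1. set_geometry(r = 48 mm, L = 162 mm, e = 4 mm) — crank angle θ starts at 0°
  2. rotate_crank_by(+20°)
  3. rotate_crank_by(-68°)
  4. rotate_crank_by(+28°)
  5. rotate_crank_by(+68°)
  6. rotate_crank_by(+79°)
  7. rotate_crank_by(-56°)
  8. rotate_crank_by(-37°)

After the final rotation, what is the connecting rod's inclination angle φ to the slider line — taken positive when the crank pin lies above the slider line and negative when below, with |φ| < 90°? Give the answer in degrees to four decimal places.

8.1055

set_geometry: r = 48 mm, L = 162 mm, e = 4 mm; θ ← 0°
rotate_crank_by(+20°): θ ← 0° +20° = 20°
rotate_crank_by(-68°): θ ← 20° -68° = -48°
rotate_crank_by(+28°): θ ← -48° +28° = -20°
rotate_crank_by(+68°): θ ← -20° +68° = 48°
rotate_crank_by(+79°): θ ← 48° +79° = 127°
rotate_crank_by(-56°): θ ← 127° -56° = 71°
rotate_crank_by(-37°): θ ← 71° -37° = 34°
crank pin P = (r cos θ, r sin θ) = (39.793803, 26.841259)
h = r sin θ − e = 26.841259 − 4 = 22.841259
sin φ = h / L = 22.841259 / 162 = 0.14099543
φ = arcsin(0.14099543) = 8.105451°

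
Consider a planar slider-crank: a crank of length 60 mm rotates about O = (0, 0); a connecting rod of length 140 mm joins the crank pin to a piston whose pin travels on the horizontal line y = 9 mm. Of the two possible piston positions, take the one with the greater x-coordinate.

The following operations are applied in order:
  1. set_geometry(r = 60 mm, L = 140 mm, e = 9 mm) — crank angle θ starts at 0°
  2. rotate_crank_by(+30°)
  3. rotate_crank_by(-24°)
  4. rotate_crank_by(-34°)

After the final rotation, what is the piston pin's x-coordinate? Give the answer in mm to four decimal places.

187.9528

set_geometry: r = 60 mm, L = 140 mm, e = 9 mm; θ ← 0°
rotate_crank_by(+30°): θ ← 0° +30° = 30°
rotate_crank_by(-24°): θ ← 30° -24° = 6°
rotate_crank_by(-34°): θ ← 6° -34° = -28°
crank pin P = (r cos θ, r sin θ) = (52.976856, -28.168294)
h = r sin θ − e = -28.168294 − 9 = -37.168294
x = r cos θ + √(L² − h²) = 52.976856 + √(19600.0 − 1381.4821) = 52.976856 + 134.975990 = 187.952846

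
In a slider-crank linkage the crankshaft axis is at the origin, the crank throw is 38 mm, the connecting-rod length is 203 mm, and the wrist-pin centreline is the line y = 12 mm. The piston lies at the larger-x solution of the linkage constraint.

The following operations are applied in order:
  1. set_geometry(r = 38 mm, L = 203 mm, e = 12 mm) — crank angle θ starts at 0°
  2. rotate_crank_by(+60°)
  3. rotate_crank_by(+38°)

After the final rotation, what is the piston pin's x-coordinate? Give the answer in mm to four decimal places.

set_geometry: r = 38 mm, L = 203 mm, e = 12 mm; θ ← 0°
rotate_crank_by(+60°): θ ← 0° +60° = 60°
rotate_crank_by(+38°): θ ← 60° +38° = 98°
crank pin P = (r cos θ, r sin θ) = (-5.288578, 37.630187)
h = r sin θ − e = 37.630187 − 12 = 25.630187
x = r cos θ + √(L² − h²) = -5.288578 + √(41209.0 − 656.9065) = -5.288578 + 201.375504 = 196.086926

196.0869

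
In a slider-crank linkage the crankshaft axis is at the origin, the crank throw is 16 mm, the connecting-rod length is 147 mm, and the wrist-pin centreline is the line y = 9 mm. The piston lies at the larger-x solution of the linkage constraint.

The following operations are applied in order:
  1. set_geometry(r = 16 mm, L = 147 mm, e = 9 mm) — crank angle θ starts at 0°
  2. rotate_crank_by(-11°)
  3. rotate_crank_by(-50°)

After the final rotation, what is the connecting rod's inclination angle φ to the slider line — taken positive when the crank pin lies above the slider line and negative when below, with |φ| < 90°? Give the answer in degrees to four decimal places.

-8.9992

set_geometry: r = 16 mm, L = 147 mm, e = 9 mm; θ ← 0°
rotate_crank_by(-11°): θ ← 0° -11° = -11°
rotate_crank_by(-50°): θ ← -11° -50° = -61°
crank pin P = (r cos θ, r sin θ) = (7.756954, -13.993915)
h = r sin θ − e = -13.993915 − 9 = -22.993915
sin φ = h / L = -22.993915 / 147 = -0.15642119
φ = arcsin(-0.15642119) = -8.999230°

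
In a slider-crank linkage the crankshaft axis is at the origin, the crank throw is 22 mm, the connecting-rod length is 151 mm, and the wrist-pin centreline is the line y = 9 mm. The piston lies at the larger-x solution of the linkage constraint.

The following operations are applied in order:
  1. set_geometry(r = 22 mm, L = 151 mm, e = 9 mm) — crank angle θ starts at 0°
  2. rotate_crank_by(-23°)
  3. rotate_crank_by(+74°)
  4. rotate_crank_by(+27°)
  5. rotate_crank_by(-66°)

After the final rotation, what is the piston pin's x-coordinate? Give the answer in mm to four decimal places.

172.4544

set_geometry: r = 22 mm, L = 151 mm, e = 9 mm; θ ← 0°
rotate_crank_by(-23°): θ ← 0° -23° = -23°
rotate_crank_by(+74°): θ ← -23° +74° = 51°
rotate_crank_by(+27°): θ ← 51° +27° = 78°
rotate_crank_by(-66°): θ ← 78° -66° = 12°
crank pin P = (r cos θ, r sin θ) = (21.519247, 4.574057)
h = r sin θ − e = 4.574057 − 9 = -4.425943
x = r cos θ + √(L² − h²) = 21.519247 + √(22801.0 − 19.5890) = 21.519247 + 150.935122 = 172.454369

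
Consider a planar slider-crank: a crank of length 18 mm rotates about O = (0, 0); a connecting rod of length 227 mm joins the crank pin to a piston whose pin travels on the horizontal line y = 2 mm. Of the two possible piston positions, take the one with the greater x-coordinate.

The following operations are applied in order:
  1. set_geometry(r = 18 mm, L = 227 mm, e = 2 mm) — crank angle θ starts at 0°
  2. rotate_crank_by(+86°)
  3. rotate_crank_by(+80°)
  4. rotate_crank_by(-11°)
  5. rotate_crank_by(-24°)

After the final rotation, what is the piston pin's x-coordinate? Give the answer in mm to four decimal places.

set_geometry: r = 18 mm, L = 227 mm, e = 2 mm; θ ← 0°
rotate_crank_by(+86°): θ ← 0° +86° = 86°
rotate_crank_by(+80°): θ ← 86° +80° = 166°
rotate_crank_by(-11°): θ ← 166° -11° = 155°
rotate_crank_by(-24°): θ ← 155° -24° = 131°
crank pin P = (r cos θ, r sin θ) = (-11.809063, 13.584772)
h = r sin θ − e = 13.584772 − 2 = 11.584772
x = r cos θ + √(L² − h²) = -11.809063 + √(51529.0 − 134.2070) = -11.809063 + 226.704197 = 214.895135

214.8951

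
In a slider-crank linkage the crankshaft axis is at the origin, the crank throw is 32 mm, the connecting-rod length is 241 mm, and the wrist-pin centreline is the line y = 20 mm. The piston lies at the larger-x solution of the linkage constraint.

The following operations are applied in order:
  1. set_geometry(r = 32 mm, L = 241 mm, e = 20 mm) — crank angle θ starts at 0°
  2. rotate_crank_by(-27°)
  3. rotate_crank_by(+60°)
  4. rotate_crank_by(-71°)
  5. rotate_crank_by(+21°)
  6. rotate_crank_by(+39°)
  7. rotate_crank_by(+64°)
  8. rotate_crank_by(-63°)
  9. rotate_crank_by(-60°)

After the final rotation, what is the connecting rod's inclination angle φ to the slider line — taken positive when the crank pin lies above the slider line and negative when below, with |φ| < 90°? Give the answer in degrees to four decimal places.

set_geometry: r = 32 mm, L = 241 mm, e = 20 mm; θ ← 0°
rotate_crank_by(-27°): θ ← 0° -27° = -27°
rotate_crank_by(+60°): θ ← -27° +60° = 33°
rotate_crank_by(-71°): θ ← 33° -71° = -38°
rotate_crank_by(+21°): θ ← -38° +21° = -17°
rotate_crank_by(+39°): θ ← -17° +39° = 22°
rotate_crank_by(+64°): θ ← 22° +64° = 86°
rotate_crank_by(-63°): θ ← 86° -63° = 23°
rotate_crank_by(-60°): θ ← 23° -60° = -37°
crank pin P = (r cos θ, r sin θ) = (25.556336, -19.258081)
h = r sin θ − e = -19.258081 − 20 = -39.258081
sin φ = h / L = -39.258081 / 241 = -0.16289660
φ = arcsin(-0.16289660) = -9.375065°

-9.3751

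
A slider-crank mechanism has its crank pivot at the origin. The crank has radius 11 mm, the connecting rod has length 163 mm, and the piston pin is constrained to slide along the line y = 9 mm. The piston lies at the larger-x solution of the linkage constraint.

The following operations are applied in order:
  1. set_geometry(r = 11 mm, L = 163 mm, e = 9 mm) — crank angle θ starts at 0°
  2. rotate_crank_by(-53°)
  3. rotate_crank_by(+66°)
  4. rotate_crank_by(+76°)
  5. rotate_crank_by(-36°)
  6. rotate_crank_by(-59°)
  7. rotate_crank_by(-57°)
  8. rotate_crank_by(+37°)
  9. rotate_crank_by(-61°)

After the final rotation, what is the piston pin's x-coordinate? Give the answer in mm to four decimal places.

162.3459

set_geometry: r = 11 mm, L = 163 mm, e = 9 mm; θ ← 0°
rotate_crank_by(-53°): θ ← 0° -53° = -53°
rotate_crank_by(+66°): θ ← -53° +66° = 13°
rotate_crank_by(+76°): θ ← 13° +76° = 89°
rotate_crank_by(-36°): θ ← 89° -36° = 53°
rotate_crank_by(-59°): θ ← 53° -59° = -6°
rotate_crank_by(-57°): θ ← -6° -57° = -63°
rotate_crank_by(+37°): θ ← -63° +37° = -26°
rotate_crank_by(-61°): θ ← -26° -61° = -87°
crank pin P = (r cos θ, r sin θ) = (0.575696, -10.984925)
h = r sin θ − e = -10.984925 − 9 = -19.984925
x = r cos θ + √(L² − h²) = 0.575696 + √(26569.0 − 399.3972) = 0.575696 + 161.770216 = 162.345911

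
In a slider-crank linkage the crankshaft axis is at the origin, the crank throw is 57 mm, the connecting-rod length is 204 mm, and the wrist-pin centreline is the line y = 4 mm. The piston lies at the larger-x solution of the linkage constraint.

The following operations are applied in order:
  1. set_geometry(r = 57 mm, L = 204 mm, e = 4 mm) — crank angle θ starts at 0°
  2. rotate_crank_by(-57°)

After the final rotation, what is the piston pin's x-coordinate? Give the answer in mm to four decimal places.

set_geometry: r = 57 mm, L = 204 mm, e = 4 mm; θ ← 0°
rotate_crank_by(-57°): θ ← 0° -57° = -57°
crank pin P = (r cos θ, r sin θ) = (31.044425, -47.804222)
h = r sin θ − e = -47.804222 − 4 = -51.804222
x = r cos θ + √(L² − h²) = 31.044425 + √(41616.0 − 2683.6775) = 31.044425 + 197.312753 = 228.357178

228.3572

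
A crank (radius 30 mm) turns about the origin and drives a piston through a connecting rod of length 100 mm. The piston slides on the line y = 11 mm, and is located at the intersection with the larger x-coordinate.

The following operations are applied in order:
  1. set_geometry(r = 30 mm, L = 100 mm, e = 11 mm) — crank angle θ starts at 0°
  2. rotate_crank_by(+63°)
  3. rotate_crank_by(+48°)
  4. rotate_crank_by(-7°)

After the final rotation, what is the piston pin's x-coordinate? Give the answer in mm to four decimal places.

set_geometry: r = 30 mm, L = 100 mm, e = 11 mm; θ ← 0°
rotate_crank_by(+63°): θ ← 0° +63° = 63°
rotate_crank_by(+48°): θ ← 63° +48° = 111°
rotate_crank_by(-7°): θ ← 111° -7° = 104°
crank pin P = (r cos θ, r sin θ) = (-7.257657, 29.108872)
h = r sin θ − e = 29.108872 − 11 = 18.108872
x = r cos θ + √(L² − h²) = -7.257657 + √(10000.0 − 327.9312) = -7.257657 + 98.346676 = 91.089020

91.0890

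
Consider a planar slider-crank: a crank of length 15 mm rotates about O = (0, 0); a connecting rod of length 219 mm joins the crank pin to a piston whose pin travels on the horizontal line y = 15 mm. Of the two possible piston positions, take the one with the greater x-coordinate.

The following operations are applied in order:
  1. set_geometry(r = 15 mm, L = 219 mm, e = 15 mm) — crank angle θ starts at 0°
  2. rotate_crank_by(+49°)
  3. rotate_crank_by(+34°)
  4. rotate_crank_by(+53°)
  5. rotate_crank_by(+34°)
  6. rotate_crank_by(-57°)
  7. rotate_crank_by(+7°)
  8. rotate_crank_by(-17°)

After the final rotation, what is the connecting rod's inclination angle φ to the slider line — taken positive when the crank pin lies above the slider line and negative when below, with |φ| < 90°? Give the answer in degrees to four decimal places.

set_geometry: r = 15 mm, L = 219 mm, e = 15 mm; θ ← 0°
rotate_crank_by(+49°): θ ← 0° +49° = 49°
rotate_crank_by(+34°): θ ← 49° +34° = 83°
rotate_crank_by(+53°): θ ← 83° +53° = 136°
rotate_crank_by(+34°): θ ← 136° +34° = 170°
rotate_crank_by(-57°): θ ← 170° -57° = 113°
rotate_crank_by(+7°): θ ← 113° +7° = 120°
rotate_crank_by(-17°): θ ← 120° -17° = 103°
crank pin P = (r cos θ, r sin θ) = (-3.374266, 14.615551)
h = r sin θ − e = 14.615551 − 15 = -0.384449
sin φ = h / L = -0.384449 / 219 = -0.00175548
φ = arcsin(-0.00175548) = -0.100581°

-0.1006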